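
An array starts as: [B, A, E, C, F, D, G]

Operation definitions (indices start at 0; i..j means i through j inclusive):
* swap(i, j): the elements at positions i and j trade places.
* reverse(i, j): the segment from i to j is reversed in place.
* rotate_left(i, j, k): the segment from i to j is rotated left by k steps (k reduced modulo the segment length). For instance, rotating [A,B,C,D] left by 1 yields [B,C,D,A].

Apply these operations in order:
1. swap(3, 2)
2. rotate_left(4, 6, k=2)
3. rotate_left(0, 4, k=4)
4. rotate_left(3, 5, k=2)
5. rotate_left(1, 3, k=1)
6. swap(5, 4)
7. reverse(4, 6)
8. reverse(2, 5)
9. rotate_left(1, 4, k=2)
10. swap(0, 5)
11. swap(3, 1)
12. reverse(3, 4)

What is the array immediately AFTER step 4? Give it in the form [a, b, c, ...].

After 1 (swap(3, 2)): [B, A, C, E, F, D, G]
After 2 (rotate_left(4, 6, k=2)): [B, A, C, E, G, F, D]
After 3 (rotate_left(0, 4, k=4)): [G, B, A, C, E, F, D]
After 4 (rotate_left(3, 5, k=2)): [G, B, A, F, C, E, D]

Answer: [G, B, A, F, C, E, D]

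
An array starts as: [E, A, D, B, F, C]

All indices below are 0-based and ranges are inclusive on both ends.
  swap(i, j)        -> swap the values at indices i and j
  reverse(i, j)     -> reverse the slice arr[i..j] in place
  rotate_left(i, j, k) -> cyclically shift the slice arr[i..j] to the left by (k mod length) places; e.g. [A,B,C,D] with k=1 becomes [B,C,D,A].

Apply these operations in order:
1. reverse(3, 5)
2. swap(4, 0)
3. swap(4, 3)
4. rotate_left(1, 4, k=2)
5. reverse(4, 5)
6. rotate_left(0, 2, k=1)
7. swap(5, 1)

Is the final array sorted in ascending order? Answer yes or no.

After 1 (reverse(3, 5)): [E, A, D, C, F, B]
After 2 (swap(4, 0)): [F, A, D, C, E, B]
After 3 (swap(4, 3)): [F, A, D, E, C, B]
After 4 (rotate_left(1, 4, k=2)): [F, E, C, A, D, B]
After 5 (reverse(4, 5)): [F, E, C, A, B, D]
After 6 (rotate_left(0, 2, k=1)): [E, C, F, A, B, D]
After 7 (swap(5, 1)): [E, D, F, A, B, C]

Answer: no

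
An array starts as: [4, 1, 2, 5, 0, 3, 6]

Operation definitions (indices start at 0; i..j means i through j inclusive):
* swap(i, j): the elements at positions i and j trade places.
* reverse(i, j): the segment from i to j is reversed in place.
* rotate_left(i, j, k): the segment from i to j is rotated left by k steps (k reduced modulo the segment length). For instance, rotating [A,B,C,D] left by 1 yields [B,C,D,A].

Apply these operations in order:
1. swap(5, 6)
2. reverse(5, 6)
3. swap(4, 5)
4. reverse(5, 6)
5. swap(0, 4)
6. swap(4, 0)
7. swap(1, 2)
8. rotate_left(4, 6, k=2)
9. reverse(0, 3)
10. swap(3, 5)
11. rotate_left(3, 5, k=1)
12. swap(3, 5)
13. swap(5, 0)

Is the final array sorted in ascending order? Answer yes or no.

Answer: yes

Derivation:
After 1 (swap(5, 6)): [4, 1, 2, 5, 0, 6, 3]
After 2 (reverse(5, 6)): [4, 1, 2, 5, 0, 3, 6]
After 3 (swap(4, 5)): [4, 1, 2, 5, 3, 0, 6]
After 4 (reverse(5, 6)): [4, 1, 2, 5, 3, 6, 0]
After 5 (swap(0, 4)): [3, 1, 2, 5, 4, 6, 0]
After 6 (swap(4, 0)): [4, 1, 2, 5, 3, 6, 0]
After 7 (swap(1, 2)): [4, 2, 1, 5, 3, 6, 0]
After 8 (rotate_left(4, 6, k=2)): [4, 2, 1, 5, 0, 3, 6]
After 9 (reverse(0, 3)): [5, 1, 2, 4, 0, 3, 6]
After 10 (swap(3, 5)): [5, 1, 2, 3, 0, 4, 6]
After 11 (rotate_left(3, 5, k=1)): [5, 1, 2, 0, 4, 3, 6]
After 12 (swap(3, 5)): [5, 1, 2, 3, 4, 0, 6]
After 13 (swap(5, 0)): [0, 1, 2, 3, 4, 5, 6]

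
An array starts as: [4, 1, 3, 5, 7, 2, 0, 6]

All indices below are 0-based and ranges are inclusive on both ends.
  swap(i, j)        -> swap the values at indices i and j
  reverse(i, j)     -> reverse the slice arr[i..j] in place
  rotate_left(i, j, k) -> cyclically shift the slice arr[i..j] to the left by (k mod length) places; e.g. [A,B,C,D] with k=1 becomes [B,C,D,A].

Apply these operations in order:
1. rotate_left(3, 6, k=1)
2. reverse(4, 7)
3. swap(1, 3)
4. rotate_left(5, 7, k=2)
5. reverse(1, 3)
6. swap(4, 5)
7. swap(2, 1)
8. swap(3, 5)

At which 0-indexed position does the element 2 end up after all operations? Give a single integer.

After 1 (rotate_left(3, 6, k=1)): [4, 1, 3, 7, 2, 0, 5, 6]
After 2 (reverse(4, 7)): [4, 1, 3, 7, 6, 5, 0, 2]
After 3 (swap(1, 3)): [4, 7, 3, 1, 6, 5, 0, 2]
After 4 (rotate_left(5, 7, k=2)): [4, 7, 3, 1, 6, 2, 5, 0]
After 5 (reverse(1, 3)): [4, 1, 3, 7, 6, 2, 5, 0]
After 6 (swap(4, 5)): [4, 1, 3, 7, 2, 6, 5, 0]
After 7 (swap(2, 1)): [4, 3, 1, 7, 2, 6, 5, 0]
After 8 (swap(3, 5)): [4, 3, 1, 6, 2, 7, 5, 0]

Answer: 4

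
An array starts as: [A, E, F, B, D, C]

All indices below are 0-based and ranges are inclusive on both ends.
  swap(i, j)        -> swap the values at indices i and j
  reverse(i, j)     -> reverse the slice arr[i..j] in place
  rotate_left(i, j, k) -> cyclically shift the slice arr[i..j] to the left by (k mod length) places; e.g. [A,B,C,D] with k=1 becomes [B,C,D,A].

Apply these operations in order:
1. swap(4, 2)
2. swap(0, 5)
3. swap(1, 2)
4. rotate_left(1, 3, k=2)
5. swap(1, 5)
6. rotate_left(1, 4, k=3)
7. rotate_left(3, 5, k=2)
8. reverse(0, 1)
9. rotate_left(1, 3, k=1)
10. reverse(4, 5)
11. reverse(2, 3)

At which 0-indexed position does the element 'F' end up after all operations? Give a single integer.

After 1 (swap(4, 2)): [A, E, D, B, F, C]
After 2 (swap(0, 5)): [C, E, D, B, F, A]
After 3 (swap(1, 2)): [C, D, E, B, F, A]
After 4 (rotate_left(1, 3, k=2)): [C, B, D, E, F, A]
After 5 (swap(1, 5)): [C, A, D, E, F, B]
After 6 (rotate_left(1, 4, k=3)): [C, F, A, D, E, B]
After 7 (rotate_left(3, 5, k=2)): [C, F, A, B, D, E]
After 8 (reverse(0, 1)): [F, C, A, B, D, E]
After 9 (rotate_left(1, 3, k=1)): [F, A, B, C, D, E]
After 10 (reverse(4, 5)): [F, A, B, C, E, D]
After 11 (reverse(2, 3)): [F, A, C, B, E, D]

Answer: 0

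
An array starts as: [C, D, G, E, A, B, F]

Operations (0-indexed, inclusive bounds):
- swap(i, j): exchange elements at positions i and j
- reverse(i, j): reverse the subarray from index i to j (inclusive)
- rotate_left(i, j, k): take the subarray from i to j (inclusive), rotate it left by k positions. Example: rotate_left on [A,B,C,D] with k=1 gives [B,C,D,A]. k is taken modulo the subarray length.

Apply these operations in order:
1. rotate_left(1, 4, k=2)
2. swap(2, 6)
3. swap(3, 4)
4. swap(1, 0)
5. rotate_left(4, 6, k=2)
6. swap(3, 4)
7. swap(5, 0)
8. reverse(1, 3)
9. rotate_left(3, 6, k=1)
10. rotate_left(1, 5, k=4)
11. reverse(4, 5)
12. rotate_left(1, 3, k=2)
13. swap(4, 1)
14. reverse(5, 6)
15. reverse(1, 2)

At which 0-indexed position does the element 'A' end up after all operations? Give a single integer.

Answer: 3

Derivation:
After 1 (rotate_left(1, 4, k=2)): [C, E, A, D, G, B, F]
After 2 (swap(2, 6)): [C, E, F, D, G, B, A]
After 3 (swap(3, 4)): [C, E, F, G, D, B, A]
After 4 (swap(1, 0)): [E, C, F, G, D, B, A]
After 5 (rotate_left(4, 6, k=2)): [E, C, F, G, A, D, B]
After 6 (swap(3, 4)): [E, C, F, A, G, D, B]
After 7 (swap(5, 0)): [D, C, F, A, G, E, B]
After 8 (reverse(1, 3)): [D, A, F, C, G, E, B]
After 9 (rotate_left(3, 6, k=1)): [D, A, F, G, E, B, C]
After 10 (rotate_left(1, 5, k=4)): [D, B, A, F, G, E, C]
After 11 (reverse(4, 5)): [D, B, A, F, E, G, C]
After 12 (rotate_left(1, 3, k=2)): [D, F, B, A, E, G, C]
After 13 (swap(4, 1)): [D, E, B, A, F, G, C]
After 14 (reverse(5, 6)): [D, E, B, A, F, C, G]
After 15 (reverse(1, 2)): [D, B, E, A, F, C, G]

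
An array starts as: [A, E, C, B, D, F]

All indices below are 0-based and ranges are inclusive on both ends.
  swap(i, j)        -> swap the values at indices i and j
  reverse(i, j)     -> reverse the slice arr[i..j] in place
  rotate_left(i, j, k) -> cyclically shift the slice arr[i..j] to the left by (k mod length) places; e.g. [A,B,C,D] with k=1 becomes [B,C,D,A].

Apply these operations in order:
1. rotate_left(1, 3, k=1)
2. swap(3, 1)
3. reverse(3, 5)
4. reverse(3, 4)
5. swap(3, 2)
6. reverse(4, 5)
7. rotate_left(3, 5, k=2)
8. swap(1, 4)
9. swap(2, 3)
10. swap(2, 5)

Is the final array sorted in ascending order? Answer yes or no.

After 1 (rotate_left(1, 3, k=1)): [A, C, B, E, D, F]
After 2 (swap(3, 1)): [A, E, B, C, D, F]
After 3 (reverse(3, 5)): [A, E, B, F, D, C]
After 4 (reverse(3, 4)): [A, E, B, D, F, C]
After 5 (swap(3, 2)): [A, E, D, B, F, C]
After 6 (reverse(4, 5)): [A, E, D, B, C, F]
After 7 (rotate_left(3, 5, k=2)): [A, E, D, F, B, C]
After 8 (swap(1, 4)): [A, B, D, F, E, C]
After 9 (swap(2, 3)): [A, B, F, D, E, C]
After 10 (swap(2, 5)): [A, B, C, D, E, F]

Answer: yes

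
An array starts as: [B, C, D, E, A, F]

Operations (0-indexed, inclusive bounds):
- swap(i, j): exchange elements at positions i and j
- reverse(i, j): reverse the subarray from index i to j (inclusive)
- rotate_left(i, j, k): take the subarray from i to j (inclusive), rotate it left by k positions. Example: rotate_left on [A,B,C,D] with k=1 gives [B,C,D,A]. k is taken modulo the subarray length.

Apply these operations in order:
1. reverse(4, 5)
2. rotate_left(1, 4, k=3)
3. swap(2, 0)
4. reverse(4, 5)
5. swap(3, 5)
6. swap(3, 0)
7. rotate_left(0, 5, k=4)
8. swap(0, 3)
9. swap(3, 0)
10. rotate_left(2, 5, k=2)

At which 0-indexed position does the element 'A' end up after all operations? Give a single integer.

Answer: 0

Derivation:
After 1 (reverse(4, 5)): [B, C, D, E, F, A]
After 2 (rotate_left(1, 4, k=3)): [B, F, C, D, E, A]
After 3 (swap(2, 0)): [C, F, B, D, E, A]
After 4 (reverse(4, 5)): [C, F, B, D, A, E]
After 5 (swap(3, 5)): [C, F, B, E, A, D]
After 6 (swap(3, 0)): [E, F, B, C, A, D]
After 7 (rotate_left(0, 5, k=4)): [A, D, E, F, B, C]
After 8 (swap(0, 3)): [F, D, E, A, B, C]
After 9 (swap(3, 0)): [A, D, E, F, B, C]
After 10 (rotate_left(2, 5, k=2)): [A, D, B, C, E, F]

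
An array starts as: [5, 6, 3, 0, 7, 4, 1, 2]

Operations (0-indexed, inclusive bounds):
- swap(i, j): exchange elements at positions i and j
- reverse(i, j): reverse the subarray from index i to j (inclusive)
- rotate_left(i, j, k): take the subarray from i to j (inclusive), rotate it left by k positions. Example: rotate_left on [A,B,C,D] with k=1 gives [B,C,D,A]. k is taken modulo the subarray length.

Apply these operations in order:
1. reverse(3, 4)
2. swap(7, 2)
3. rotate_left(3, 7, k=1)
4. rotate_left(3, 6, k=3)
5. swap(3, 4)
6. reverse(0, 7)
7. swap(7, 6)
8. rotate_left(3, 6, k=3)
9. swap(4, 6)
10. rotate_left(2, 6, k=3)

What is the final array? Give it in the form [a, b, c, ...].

Answer: [7, 1, 0, 3, 4, 5, 2, 6]

Derivation:
After 1 (reverse(3, 4)): [5, 6, 3, 7, 0, 4, 1, 2]
After 2 (swap(7, 2)): [5, 6, 2, 7, 0, 4, 1, 3]
After 3 (rotate_left(3, 7, k=1)): [5, 6, 2, 0, 4, 1, 3, 7]
After 4 (rotate_left(3, 6, k=3)): [5, 6, 2, 3, 0, 4, 1, 7]
After 5 (swap(3, 4)): [5, 6, 2, 0, 3, 4, 1, 7]
After 6 (reverse(0, 7)): [7, 1, 4, 3, 0, 2, 6, 5]
After 7 (swap(7, 6)): [7, 1, 4, 3, 0, 2, 5, 6]
After 8 (rotate_left(3, 6, k=3)): [7, 1, 4, 5, 3, 0, 2, 6]
After 9 (swap(4, 6)): [7, 1, 4, 5, 2, 0, 3, 6]
After 10 (rotate_left(2, 6, k=3)): [7, 1, 0, 3, 4, 5, 2, 6]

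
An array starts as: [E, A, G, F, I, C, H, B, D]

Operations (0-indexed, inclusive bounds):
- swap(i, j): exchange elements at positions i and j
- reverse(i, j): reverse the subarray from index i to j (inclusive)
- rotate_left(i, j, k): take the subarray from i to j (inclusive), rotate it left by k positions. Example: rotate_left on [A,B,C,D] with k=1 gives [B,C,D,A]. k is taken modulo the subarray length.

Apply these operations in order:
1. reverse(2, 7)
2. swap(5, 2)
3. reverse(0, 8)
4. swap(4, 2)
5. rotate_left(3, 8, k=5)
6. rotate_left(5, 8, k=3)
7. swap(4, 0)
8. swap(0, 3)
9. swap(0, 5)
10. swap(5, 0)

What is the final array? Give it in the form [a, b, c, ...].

Answer: [E, G, C, B, D, A, F, H, I]

Derivation:
After 1 (reverse(2, 7)): [E, A, B, H, C, I, F, G, D]
After 2 (swap(5, 2)): [E, A, I, H, C, B, F, G, D]
After 3 (reverse(0, 8)): [D, G, F, B, C, H, I, A, E]
After 4 (swap(4, 2)): [D, G, C, B, F, H, I, A, E]
After 5 (rotate_left(3, 8, k=5)): [D, G, C, E, B, F, H, I, A]
After 6 (rotate_left(5, 8, k=3)): [D, G, C, E, B, A, F, H, I]
After 7 (swap(4, 0)): [B, G, C, E, D, A, F, H, I]
After 8 (swap(0, 3)): [E, G, C, B, D, A, F, H, I]
After 9 (swap(0, 5)): [A, G, C, B, D, E, F, H, I]
After 10 (swap(5, 0)): [E, G, C, B, D, A, F, H, I]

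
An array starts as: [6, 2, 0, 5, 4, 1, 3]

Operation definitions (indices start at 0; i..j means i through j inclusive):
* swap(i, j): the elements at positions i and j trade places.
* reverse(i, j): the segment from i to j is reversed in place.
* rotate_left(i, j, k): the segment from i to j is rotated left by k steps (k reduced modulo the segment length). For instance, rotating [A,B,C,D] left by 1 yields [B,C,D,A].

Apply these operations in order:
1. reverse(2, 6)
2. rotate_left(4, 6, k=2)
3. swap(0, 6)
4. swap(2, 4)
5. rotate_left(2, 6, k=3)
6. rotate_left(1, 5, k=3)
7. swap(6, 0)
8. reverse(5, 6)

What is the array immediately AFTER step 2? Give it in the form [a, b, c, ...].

After 1 (reverse(2, 6)): [6, 2, 3, 1, 4, 5, 0]
After 2 (rotate_left(4, 6, k=2)): [6, 2, 3, 1, 0, 4, 5]

Answer: [6, 2, 3, 1, 0, 4, 5]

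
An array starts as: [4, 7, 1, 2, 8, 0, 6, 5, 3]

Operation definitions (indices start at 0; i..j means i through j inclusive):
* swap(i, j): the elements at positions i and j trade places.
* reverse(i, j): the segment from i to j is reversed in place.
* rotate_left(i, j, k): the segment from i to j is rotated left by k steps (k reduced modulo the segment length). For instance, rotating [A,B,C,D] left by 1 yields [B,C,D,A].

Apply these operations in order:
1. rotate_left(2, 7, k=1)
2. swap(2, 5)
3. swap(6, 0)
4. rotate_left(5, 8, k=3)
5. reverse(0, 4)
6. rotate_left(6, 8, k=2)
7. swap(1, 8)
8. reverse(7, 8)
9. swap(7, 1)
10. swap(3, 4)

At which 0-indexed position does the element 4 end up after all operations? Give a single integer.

Answer: 7

Derivation:
After 1 (rotate_left(2, 7, k=1)): [4, 7, 2, 8, 0, 6, 5, 1, 3]
After 2 (swap(2, 5)): [4, 7, 6, 8, 0, 2, 5, 1, 3]
After 3 (swap(6, 0)): [5, 7, 6, 8, 0, 2, 4, 1, 3]
After 4 (rotate_left(5, 8, k=3)): [5, 7, 6, 8, 0, 3, 2, 4, 1]
After 5 (reverse(0, 4)): [0, 8, 6, 7, 5, 3, 2, 4, 1]
After 6 (rotate_left(6, 8, k=2)): [0, 8, 6, 7, 5, 3, 1, 2, 4]
After 7 (swap(1, 8)): [0, 4, 6, 7, 5, 3, 1, 2, 8]
After 8 (reverse(7, 8)): [0, 4, 6, 7, 5, 3, 1, 8, 2]
After 9 (swap(7, 1)): [0, 8, 6, 7, 5, 3, 1, 4, 2]
After 10 (swap(3, 4)): [0, 8, 6, 5, 7, 3, 1, 4, 2]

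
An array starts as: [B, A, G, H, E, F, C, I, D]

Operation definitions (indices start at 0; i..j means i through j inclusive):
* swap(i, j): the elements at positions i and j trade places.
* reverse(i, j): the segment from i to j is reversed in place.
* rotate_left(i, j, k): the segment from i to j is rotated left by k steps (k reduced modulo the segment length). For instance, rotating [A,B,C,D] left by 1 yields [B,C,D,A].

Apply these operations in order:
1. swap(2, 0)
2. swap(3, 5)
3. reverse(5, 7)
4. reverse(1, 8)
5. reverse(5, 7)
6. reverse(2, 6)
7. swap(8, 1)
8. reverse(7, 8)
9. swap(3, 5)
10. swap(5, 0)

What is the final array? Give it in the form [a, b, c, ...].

After 1 (swap(2, 0)): [G, A, B, H, E, F, C, I, D]
After 2 (swap(3, 5)): [G, A, B, F, E, H, C, I, D]
After 3 (reverse(5, 7)): [G, A, B, F, E, I, C, H, D]
After 4 (reverse(1, 8)): [G, D, H, C, I, E, F, B, A]
After 5 (reverse(5, 7)): [G, D, H, C, I, B, F, E, A]
After 6 (reverse(2, 6)): [G, D, F, B, I, C, H, E, A]
After 7 (swap(8, 1)): [G, A, F, B, I, C, H, E, D]
After 8 (reverse(7, 8)): [G, A, F, B, I, C, H, D, E]
After 9 (swap(3, 5)): [G, A, F, C, I, B, H, D, E]
After 10 (swap(5, 0)): [B, A, F, C, I, G, H, D, E]

Answer: [B, A, F, C, I, G, H, D, E]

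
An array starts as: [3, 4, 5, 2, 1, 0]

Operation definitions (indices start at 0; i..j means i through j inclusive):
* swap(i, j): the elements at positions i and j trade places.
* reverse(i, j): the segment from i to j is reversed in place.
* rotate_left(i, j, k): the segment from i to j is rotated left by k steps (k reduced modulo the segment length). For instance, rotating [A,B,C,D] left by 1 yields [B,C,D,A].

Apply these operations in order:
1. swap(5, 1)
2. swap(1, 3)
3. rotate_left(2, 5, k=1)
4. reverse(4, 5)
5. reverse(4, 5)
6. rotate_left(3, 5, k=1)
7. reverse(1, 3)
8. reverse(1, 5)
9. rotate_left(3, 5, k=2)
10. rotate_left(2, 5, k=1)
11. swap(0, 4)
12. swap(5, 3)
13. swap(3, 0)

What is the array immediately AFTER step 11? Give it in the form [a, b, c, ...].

After 1 (swap(5, 1)): [3, 0, 5, 2, 1, 4]
After 2 (swap(1, 3)): [3, 2, 5, 0, 1, 4]
After 3 (rotate_left(2, 5, k=1)): [3, 2, 0, 1, 4, 5]
After 4 (reverse(4, 5)): [3, 2, 0, 1, 5, 4]
After 5 (reverse(4, 5)): [3, 2, 0, 1, 4, 5]
After 6 (rotate_left(3, 5, k=1)): [3, 2, 0, 4, 5, 1]
After 7 (reverse(1, 3)): [3, 4, 0, 2, 5, 1]
After 8 (reverse(1, 5)): [3, 1, 5, 2, 0, 4]
After 9 (rotate_left(3, 5, k=2)): [3, 1, 5, 4, 2, 0]
After 10 (rotate_left(2, 5, k=1)): [3, 1, 4, 2, 0, 5]
After 11 (swap(0, 4)): [0, 1, 4, 2, 3, 5]

Answer: [0, 1, 4, 2, 3, 5]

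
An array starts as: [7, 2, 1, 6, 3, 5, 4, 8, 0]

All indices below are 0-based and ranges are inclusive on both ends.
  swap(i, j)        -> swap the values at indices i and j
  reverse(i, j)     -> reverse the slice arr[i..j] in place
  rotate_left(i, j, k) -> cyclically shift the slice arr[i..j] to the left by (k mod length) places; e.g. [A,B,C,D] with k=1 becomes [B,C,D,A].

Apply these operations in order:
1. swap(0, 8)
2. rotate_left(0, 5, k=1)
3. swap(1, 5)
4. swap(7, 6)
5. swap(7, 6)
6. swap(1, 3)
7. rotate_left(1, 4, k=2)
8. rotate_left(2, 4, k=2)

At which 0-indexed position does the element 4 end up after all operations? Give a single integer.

After 1 (swap(0, 8)): [0, 2, 1, 6, 3, 5, 4, 8, 7]
After 2 (rotate_left(0, 5, k=1)): [2, 1, 6, 3, 5, 0, 4, 8, 7]
After 3 (swap(1, 5)): [2, 0, 6, 3, 5, 1, 4, 8, 7]
After 4 (swap(7, 6)): [2, 0, 6, 3, 5, 1, 8, 4, 7]
After 5 (swap(7, 6)): [2, 0, 6, 3, 5, 1, 4, 8, 7]
After 6 (swap(1, 3)): [2, 3, 6, 0, 5, 1, 4, 8, 7]
After 7 (rotate_left(1, 4, k=2)): [2, 0, 5, 3, 6, 1, 4, 8, 7]
After 8 (rotate_left(2, 4, k=2)): [2, 0, 6, 5, 3, 1, 4, 8, 7]

Answer: 6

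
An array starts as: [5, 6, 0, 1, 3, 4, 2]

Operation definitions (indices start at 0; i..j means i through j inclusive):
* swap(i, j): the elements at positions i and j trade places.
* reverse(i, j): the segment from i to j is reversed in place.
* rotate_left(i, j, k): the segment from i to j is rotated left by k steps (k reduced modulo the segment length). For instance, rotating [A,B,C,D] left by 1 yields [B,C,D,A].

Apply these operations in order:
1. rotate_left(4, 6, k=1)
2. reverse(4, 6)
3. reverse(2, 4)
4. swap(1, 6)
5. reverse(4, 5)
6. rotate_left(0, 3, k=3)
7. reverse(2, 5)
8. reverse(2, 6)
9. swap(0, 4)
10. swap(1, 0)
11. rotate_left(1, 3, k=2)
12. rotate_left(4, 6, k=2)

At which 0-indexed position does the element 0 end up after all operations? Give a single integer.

After 1 (rotate_left(4, 6, k=1)): [5, 6, 0, 1, 4, 2, 3]
After 2 (reverse(4, 6)): [5, 6, 0, 1, 3, 2, 4]
After 3 (reverse(2, 4)): [5, 6, 3, 1, 0, 2, 4]
After 4 (swap(1, 6)): [5, 4, 3, 1, 0, 2, 6]
After 5 (reverse(4, 5)): [5, 4, 3, 1, 2, 0, 6]
After 6 (rotate_left(0, 3, k=3)): [1, 5, 4, 3, 2, 0, 6]
After 7 (reverse(2, 5)): [1, 5, 0, 2, 3, 4, 6]
After 8 (reverse(2, 6)): [1, 5, 6, 4, 3, 2, 0]
After 9 (swap(0, 4)): [3, 5, 6, 4, 1, 2, 0]
After 10 (swap(1, 0)): [5, 3, 6, 4, 1, 2, 0]
After 11 (rotate_left(1, 3, k=2)): [5, 4, 3, 6, 1, 2, 0]
After 12 (rotate_left(4, 6, k=2)): [5, 4, 3, 6, 0, 1, 2]

Answer: 4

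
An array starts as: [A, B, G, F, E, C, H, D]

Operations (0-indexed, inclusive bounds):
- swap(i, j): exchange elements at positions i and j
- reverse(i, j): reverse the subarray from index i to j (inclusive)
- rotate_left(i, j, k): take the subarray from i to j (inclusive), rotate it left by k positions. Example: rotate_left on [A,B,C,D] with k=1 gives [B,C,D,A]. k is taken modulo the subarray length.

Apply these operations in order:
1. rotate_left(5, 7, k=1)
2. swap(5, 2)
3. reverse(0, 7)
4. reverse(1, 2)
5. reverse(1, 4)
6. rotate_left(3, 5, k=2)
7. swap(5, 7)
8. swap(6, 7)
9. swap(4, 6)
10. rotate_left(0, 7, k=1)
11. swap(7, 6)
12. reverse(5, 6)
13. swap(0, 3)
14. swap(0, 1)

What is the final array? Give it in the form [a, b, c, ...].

After 1 (rotate_left(5, 7, k=1)): [A, B, G, F, E, H, D, C]
After 2 (swap(5, 2)): [A, B, H, F, E, G, D, C]
After 3 (reverse(0, 7)): [C, D, G, E, F, H, B, A]
After 4 (reverse(1, 2)): [C, G, D, E, F, H, B, A]
After 5 (reverse(1, 4)): [C, F, E, D, G, H, B, A]
After 6 (rotate_left(3, 5, k=2)): [C, F, E, H, D, G, B, A]
After 7 (swap(5, 7)): [C, F, E, H, D, A, B, G]
After 8 (swap(6, 7)): [C, F, E, H, D, A, G, B]
After 9 (swap(4, 6)): [C, F, E, H, G, A, D, B]
After 10 (rotate_left(0, 7, k=1)): [F, E, H, G, A, D, B, C]
After 11 (swap(7, 6)): [F, E, H, G, A, D, C, B]
After 12 (reverse(5, 6)): [F, E, H, G, A, C, D, B]
After 13 (swap(0, 3)): [G, E, H, F, A, C, D, B]
After 14 (swap(0, 1)): [E, G, H, F, A, C, D, B]

Answer: [E, G, H, F, A, C, D, B]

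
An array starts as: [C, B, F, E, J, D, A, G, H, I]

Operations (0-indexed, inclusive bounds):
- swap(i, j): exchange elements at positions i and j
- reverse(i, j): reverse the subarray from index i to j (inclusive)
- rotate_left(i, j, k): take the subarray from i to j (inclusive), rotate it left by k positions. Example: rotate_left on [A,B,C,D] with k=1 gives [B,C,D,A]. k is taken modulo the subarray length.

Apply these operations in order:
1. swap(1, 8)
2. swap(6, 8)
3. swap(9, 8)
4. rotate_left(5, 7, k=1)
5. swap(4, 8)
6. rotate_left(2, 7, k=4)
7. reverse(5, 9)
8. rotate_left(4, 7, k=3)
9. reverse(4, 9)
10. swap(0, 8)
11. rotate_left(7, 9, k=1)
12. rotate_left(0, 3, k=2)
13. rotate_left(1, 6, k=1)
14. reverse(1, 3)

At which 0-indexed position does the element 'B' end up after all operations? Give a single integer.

After 1 (swap(1, 8)): [C, H, F, E, J, D, A, G, B, I]
After 2 (swap(6, 8)): [C, H, F, E, J, D, B, G, A, I]
After 3 (swap(9, 8)): [C, H, F, E, J, D, B, G, I, A]
After 4 (rotate_left(5, 7, k=1)): [C, H, F, E, J, B, G, D, I, A]
After 5 (swap(4, 8)): [C, H, F, E, I, B, G, D, J, A]
After 6 (rotate_left(2, 7, k=4)): [C, H, G, D, F, E, I, B, J, A]
After 7 (reverse(5, 9)): [C, H, G, D, F, A, J, B, I, E]
After 8 (rotate_left(4, 7, k=3)): [C, H, G, D, B, F, A, J, I, E]
After 9 (reverse(4, 9)): [C, H, G, D, E, I, J, A, F, B]
After 10 (swap(0, 8)): [F, H, G, D, E, I, J, A, C, B]
After 11 (rotate_left(7, 9, k=1)): [F, H, G, D, E, I, J, C, B, A]
After 12 (rotate_left(0, 3, k=2)): [G, D, F, H, E, I, J, C, B, A]
After 13 (rotate_left(1, 6, k=1)): [G, F, H, E, I, J, D, C, B, A]
After 14 (reverse(1, 3)): [G, E, H, F, I, J, D, C, B, A]

Answer: 8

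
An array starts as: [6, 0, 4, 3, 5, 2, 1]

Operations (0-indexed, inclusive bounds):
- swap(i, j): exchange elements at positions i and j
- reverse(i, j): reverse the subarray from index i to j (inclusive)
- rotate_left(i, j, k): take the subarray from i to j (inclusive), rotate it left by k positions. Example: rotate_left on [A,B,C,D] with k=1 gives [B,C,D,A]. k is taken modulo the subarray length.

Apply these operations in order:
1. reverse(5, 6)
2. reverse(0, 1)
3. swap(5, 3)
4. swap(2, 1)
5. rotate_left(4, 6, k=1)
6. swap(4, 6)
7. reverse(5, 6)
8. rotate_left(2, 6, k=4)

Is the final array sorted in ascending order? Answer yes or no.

Answer: no

Derivation:
After 1 (reverse(5, 6)): [6, 0, 4, 3, 5, 1, 2]
After 2 (reverse(0, 1)): [0, 6, 4, 3, 5, 1, 2]
After 3 (swap(5, 3)): [0, 6, 4, 1, 5, 3, 2]
After 4 (swap(2, 1)): [0, 4, 6, 1, 5, 3, 2]
After 5 (rotate_left(4, 6, k=1)): [0, 4, 6, 1, 3, 2, 5]
After 6 (swap(4, 6)): [0, 4, 6, 1, 5, 2, 3]
After 7 (reverse(5, 6)): [0, 4, 6, 1, 5, 3, 2]
After 8 (rotate_left(2, 6, k=4)): [0, 4, 2, 6, 1, 5, 3]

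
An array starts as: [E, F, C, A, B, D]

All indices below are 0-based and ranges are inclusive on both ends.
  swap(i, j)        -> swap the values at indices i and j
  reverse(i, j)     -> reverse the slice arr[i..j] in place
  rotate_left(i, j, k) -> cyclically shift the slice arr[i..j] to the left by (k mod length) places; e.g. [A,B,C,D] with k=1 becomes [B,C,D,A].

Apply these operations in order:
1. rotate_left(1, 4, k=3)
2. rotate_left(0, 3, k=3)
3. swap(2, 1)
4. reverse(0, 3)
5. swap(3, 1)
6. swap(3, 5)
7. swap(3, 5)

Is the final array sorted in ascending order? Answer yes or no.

After 1 (rotate_left(1, 4, k=3)): [E, B, F, C, A, D]
After 2 (rotate_left(0, 3, k=3)): [C, E, B, F, A, D]
After 3 (swap(2, 1)): [C, B, E, F, A, D]
After 4 (reverse(0, 3)): [F, E, B, C, A, D]
After 5 (swap(3, 1)): [F, C, B, E, A, D]
After 6 (swap(3, 5)): [F, C, B, D, A, E]
After 7 (swap(3, 5)): [F, C, B, E, A, D]

Answer: no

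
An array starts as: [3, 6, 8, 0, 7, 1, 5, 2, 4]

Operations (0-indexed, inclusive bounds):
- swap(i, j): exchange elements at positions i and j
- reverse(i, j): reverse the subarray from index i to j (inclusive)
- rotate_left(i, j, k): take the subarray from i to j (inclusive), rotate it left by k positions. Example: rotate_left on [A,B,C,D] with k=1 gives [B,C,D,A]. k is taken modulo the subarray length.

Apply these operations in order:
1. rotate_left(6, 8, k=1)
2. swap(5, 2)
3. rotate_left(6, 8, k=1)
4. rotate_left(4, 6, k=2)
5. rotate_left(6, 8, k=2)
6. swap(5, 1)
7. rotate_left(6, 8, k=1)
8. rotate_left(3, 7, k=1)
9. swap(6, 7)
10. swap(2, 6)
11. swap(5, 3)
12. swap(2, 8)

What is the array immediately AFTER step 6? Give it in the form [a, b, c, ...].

After 1 (rotate_left(6, 8, k=1)): [3, 6, 8, 0, 7, 1, 2, 4, 5]
After 2 (swap(5, 2)): [3, 6, 1, 0, 7, 8, 2, 4, 5]
After 3 (rotate_left(6, 8, k=1)): [3, 6, 1, 0, 7, 8, 4, 5, 2]
After 4 (rotate_left(4, 6, k=2)): [3, 6, 1, 0, 4, 7, 8, 5, 2]
After 5 (rotate_left(6, 8, k=2)): [3, 6, 1, 0, 4, 7, 2, 8, 5]
After 6 (swap(5, 1)): [3, 7, 1, 0, 4, 6, 2, 8, 5]

Answer: [3, 7, 1, 0, 4, 6, 2, 8, 5]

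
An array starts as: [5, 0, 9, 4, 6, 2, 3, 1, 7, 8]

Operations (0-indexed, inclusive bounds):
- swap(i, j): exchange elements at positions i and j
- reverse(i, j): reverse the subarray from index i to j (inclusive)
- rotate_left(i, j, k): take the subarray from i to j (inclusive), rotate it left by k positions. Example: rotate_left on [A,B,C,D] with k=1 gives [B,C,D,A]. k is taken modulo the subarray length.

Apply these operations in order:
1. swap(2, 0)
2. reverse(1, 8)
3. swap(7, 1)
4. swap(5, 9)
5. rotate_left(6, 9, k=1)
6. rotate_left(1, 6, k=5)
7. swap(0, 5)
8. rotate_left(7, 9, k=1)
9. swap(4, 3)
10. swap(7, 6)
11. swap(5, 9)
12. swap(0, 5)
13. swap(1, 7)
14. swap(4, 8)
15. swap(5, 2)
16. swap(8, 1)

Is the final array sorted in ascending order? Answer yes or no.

After 1 (swap(2, 0)): [9, 0, 5, 4, 6, 2, 3, 1, 7, 8]
After 2 (reverse(1, 8)): [9, 7, 1, 3, 2, 6, 4, 5, 0, 8]
After 3 (swap(7, 1)): [9, 5, 1, 3, 2, 6, 4, 7, 0, 8]
After 4 (swap(5, 9)): [9, 5, 1, 3, 2, 8, 4, 7, 0, 6]
After 5 (rotate_left(6, 9, k=1)): [9, 5, 1, 3, 2, 8, 7, 0, 6, 4]
After 6 (rotate_left(1, 6, k=5)): [9, 7, 5, 1, 3, 2, 8, 0, 6, 4]
After 7 (swap(0, 5)): [2, 7, 5, 1, 3, 9, 8, 0, 6, 4]
After 8 (rotate_left(7, 9, k=1)): [2, 7, 5, 1, 3, 9, 8, 6, 4, 0]
After 9 (swap(4, 3)): [2, 7, 5, 3, 1, 9, 8, 6, 4, 0]
After 10 (swap(7, 6)): [2, 7, 5, 3, 1, 9, 6, 8, 4, 0]
After 11 (swap(5, 9)): [2, 7, 5, 3, 1, 0, 6, 8, 4, 9]
After 12 (swap(0, 5)): [0, 7, 5, 3, 1, 2, 6, 8, 4, 9]
After 13 (swap(1, 7)): [0, 8, 5, 3, 1, 2, 6, 7, 4, 9]
After 14 (swap(4, 8)): [0, 8, 5, 3, 4, 2, 6, 7, 1, 9]
After 15 (swap(5, 2)): [0, 8, 2, 3, 4, 5, 6, 7, 1, 9]
After 16 (swap(8, 1)): [0, 1, 2, 3, 4, 5, 6, 7, 8, 9]

Answer: yes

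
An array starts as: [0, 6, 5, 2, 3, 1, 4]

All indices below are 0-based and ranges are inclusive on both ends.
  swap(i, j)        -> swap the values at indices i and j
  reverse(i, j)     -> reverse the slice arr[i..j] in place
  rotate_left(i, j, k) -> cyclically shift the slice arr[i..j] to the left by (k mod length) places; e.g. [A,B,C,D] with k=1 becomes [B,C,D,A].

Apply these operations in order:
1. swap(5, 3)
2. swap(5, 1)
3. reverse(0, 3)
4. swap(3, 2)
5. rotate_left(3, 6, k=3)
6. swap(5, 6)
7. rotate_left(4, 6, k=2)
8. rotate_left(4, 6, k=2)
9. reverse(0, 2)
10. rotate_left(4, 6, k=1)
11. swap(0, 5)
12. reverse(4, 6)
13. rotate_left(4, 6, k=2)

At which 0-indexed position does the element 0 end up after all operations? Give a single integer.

Answer: 6

Derivation:
After 1 (swap(5, 3)): [0, 6, 5, 1, 3, 2, 4]
After 2 (swap(5, 1)): [0, 2, 5, 1, 3, 6, 4]
After 3 (reverse(0, 3)): [1, 5, 2, 0, 3, 6, 4]
After 4 (swap(3, 2)): [1, 5, 0, 2, 3, 6, 4]
After 5 (rotate_left(3, 6, k=3)): [1, 5, 0, 4, 2, 3, 6]
After 6 (swap(5, 6)): [1, 5, 0, 4, 2, 6, 3]
After 7 (rotate_left(4, 6, k=2)): [1, 5, 0, 4, 3, 2, 6]
After 8 (rotate_left(4, 6, k=2)): [1, 5, 0, 4, 6, 3, 2]
After 9 (reverse(0, 2)): [0, 5, 1, 4, 6, 3, 2]
After 10 (rotate_left(4, 6, k=1)): [0, 5, 1, 4, 3, 2, 6]
After 11 (swap(0, 5)): [2, 5, 1, 4, 3, 0, 6]
After 12 (reverse(4, 6)): [2, 5, 1, 4, 6, 0, 3]
After 13 (rotate_left(4, 6, k=2)): [2, 5, 1, 4, 3, 6, 0]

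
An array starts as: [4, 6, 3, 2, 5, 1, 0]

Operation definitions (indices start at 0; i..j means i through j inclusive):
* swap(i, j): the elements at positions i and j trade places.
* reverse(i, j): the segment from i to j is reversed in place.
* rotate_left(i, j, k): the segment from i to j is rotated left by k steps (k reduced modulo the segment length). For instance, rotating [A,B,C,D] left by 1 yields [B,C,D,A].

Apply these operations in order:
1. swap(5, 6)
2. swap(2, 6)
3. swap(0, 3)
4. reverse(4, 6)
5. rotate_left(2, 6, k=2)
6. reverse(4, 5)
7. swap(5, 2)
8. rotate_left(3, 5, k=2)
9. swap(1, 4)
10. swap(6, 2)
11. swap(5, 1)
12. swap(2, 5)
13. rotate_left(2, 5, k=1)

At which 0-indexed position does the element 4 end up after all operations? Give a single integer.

Answer: 4

Derivation:
After 1 (swap(5, 6)): [4, 6, 3, 2, 5, 0, 1]
After 2 (swap(2, 6)): [4, 6, 1, 2, 5, 0, 3]
After 3 (swap(0, 3)): [2, 6, 1, 4, 5, 0, 3]
After 4 (reverse(4, 6)): [2, 6, 1, 4, 3, 0, 5]
After 5 (rotate_left(2, 6, k=2)): [2, 6, 3, 0, 5, 1, 4]
After 6 (reverse(4, 5)): [2, 6, 3, 0, 1, 5, 4]
After 7 (swap(5, 2)): [2, 6, 5, 0, 1, 3, 4]
After 8 (rotate_left(3, 5, k=2)): [2, 6, 5, 3, 0, 1, 4]
After 9 (swap(1, 4)): [2, 0, 5, 3, 6, 1, 4]
After 10 (swap(6, 2)): [2, 0, 4, 3, 6, 1, 5]
After 11 (swap(5, 1)): [2, 1, 4, 3, 6, 0, 5]
After 12 (swap(2, 5)): [2, 1, 0, 3, 6, 4, 5]
After 13 (rotate_left(2, 5, k=1)): [2, 1, 3, 6, 4, 0, 5]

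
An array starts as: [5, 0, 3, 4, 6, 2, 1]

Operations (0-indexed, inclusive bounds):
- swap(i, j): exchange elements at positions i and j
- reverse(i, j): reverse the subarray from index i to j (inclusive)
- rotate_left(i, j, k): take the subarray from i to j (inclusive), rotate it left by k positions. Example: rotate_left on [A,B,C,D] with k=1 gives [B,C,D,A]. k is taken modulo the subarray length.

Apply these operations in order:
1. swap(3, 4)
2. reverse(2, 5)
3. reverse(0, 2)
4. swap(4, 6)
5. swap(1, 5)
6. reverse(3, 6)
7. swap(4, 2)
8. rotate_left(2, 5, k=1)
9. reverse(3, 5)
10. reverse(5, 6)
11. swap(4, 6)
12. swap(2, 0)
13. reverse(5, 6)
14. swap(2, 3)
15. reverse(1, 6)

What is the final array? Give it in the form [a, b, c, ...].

Answer: [6, 4, 1, 5, 2, 0, 3]

Derivation:
After 1 (swap(3, 4)): [5, 0, 3, 6, 4, 2, 1]
After 2 (reverse(2, 5)): [5, 0, 2, 4, 6, 3, 1]
After 3 (reverse(0, 2)): [2, 0, 5, 4, 6, 3, 1]
After 4 (swap(4, 6)): [2, 0, 5, 4, 1, 3, 6]
After 5 (swap(1, 5)): [2, 3, 5, 4, 1, 0, 6]
After 6 (reverse(3, 6)): [2, 3, 5, 6, 0, 1, 4]
After 7 (swap(4, 2)): [2, 3, 0, 6, 5, 1, 4]
After 8 (rotate_left(2, 5, k=1)): [2, 3, 6, 5, 1, 0, 4]
After 9 (reverse(3, 5)): [2, 3, 6, 0, 1, 5, 4]
After 10 (reverse(5, 6)): [2, 3, 6, 0, 1, 4, 5]
After 11 (swap(4, 6)): [2, 3, 6, 0, 5, 4, 1]
After 12 (swap(2, 0)): [6, 3, 2, 0, 5, 4, 1]
After 13 (reverse(5, 6)): [6, 3, 2, 0, 5, 1, 4]
After 14 (swap(2, 3)): [6, 3, 0, 2, 5, 1, 4]
After 15 (reverse(1, 6)): [6, 4, 1, 5, 2, 0, 3]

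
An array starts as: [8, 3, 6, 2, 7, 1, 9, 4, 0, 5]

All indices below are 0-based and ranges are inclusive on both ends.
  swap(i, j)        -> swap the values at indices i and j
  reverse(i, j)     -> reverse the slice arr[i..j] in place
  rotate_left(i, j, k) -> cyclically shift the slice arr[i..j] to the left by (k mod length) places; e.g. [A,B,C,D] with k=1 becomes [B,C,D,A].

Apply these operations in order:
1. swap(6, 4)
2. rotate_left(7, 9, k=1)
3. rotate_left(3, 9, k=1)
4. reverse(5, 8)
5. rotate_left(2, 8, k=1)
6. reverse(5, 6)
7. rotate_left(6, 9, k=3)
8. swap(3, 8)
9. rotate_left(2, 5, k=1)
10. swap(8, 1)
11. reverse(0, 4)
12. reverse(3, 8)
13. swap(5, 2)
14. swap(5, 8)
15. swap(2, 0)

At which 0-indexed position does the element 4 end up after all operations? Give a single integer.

Answer: 1

Derivation:
After 1 (swap(6, 4)): [8, 3, 6, 2, 9, 1, 7, 4, 0, 5]
After 2 (rotate_left(7, 9, k=1)): [8, 3, 6, 2, 9, 1, 7, 0, 5, 4]
After 3 (rotate_left(3, 9, k=1)): [8, 3, 6, 9, 1, 7, 0, 5, 4, 2]
After 4 (reverse(5, 8)): [8, 3, 6, 9, 1, 4, 5, 0, 7, 2]
After 5 (rotate_left(2, 8, k=1)): [8, 3, 9, 1, 4, 5, 0, 7, 6, 2]
After 6 (reverse(5, 6)): [8, 3, 9, 1, 4, 0, 5, 7, 6, 2]
After 7 (rotate_left(6, 9, k=3)): [8, 3, 9, 1, 4, 0, 2, 5, 7, 6]
After 8 (swap(3, 8)): [8, 3, 9, 7, 4, 0, 2, 5, 1, 6]
After 9 (rotate_left(2, 5, k=1)): [8, 3, 7, 4, 0, 9, 2, 5, 1, 6]
After 10 (swap(8, 1)): [8, 1, 7, 4, 0, 9, 2, 5, 3, 6]
After 11 (reverse(0, 4)): [0, 4, 7, 1, 8, 9, 2, 5, 3, 6]
After 12 (reverse(3, 8)): [0, 4, 7, 3, 5, 2, 9, 8, 1, 6]
After 13 (swap(5, 2)): [0, 4, 2, 3, 5, 7, 9, 8, 1, 6]
After 14 (swap(5, 8)): [0, 4, 2, 3, 5, 1, 9, 8, 7, 6]
After 15 (swap(2, 0)): [2, 4, 0, 3, 5, 1, 9, 8, 7, 6]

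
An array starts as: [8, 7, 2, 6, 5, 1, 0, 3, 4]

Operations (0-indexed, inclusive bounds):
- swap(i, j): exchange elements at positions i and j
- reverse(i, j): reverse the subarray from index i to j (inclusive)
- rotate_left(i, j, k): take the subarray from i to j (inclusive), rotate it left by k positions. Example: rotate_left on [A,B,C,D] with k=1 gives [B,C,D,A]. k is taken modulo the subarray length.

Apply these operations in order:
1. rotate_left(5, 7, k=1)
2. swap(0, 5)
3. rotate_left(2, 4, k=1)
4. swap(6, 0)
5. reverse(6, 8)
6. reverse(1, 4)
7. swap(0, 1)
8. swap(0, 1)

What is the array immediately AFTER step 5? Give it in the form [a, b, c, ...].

Answer: [3, 7, 6, 5, 2, 8, 4, 1, 0]

Derivation:
After 1 (rotate_left(5, 7, k=1)): [8, 7, 2, 6, 5, 0, 3, 1, 4]
After 2 (swap(0, 5)): [0, 7, 2, 6, 5, 8, 3, 1, 4]
After 3 (rotate_left(2, 4, k=1)): [0, 7, 6, 5, 2, 8, 3, 1, 4]
After 4 (swap(6, 0)): [3, 7, 6, 5, 2, 8, 0, 1, 4]
After 5 (reverse(6, 8)): [3, 7, 6, 5, 2, 8, 4, 1, 0]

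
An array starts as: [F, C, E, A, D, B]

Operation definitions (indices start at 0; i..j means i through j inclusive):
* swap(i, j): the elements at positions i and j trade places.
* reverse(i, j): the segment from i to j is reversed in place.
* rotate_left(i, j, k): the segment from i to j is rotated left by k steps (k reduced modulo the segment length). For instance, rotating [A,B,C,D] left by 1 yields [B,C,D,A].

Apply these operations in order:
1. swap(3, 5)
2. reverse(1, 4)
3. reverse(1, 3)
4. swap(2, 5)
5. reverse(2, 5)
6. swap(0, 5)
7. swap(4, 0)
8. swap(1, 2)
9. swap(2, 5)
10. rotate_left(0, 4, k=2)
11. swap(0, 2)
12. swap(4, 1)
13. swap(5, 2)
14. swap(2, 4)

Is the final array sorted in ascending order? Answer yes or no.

Answer: yes

Derivation:
After 1 (swap(3, 5)): [F, C, E, B, D, A]
After 2 (reverse(1, 4)): [F, D, B, E, C, A]
After 3 (reverse(1, 3)): [F, E, B, D, C, A]
After 4 (swap(2, 5)): [F, E, A, D, C, B]
After 5 (reverse(2, 5)): [F, E, B, C, D, A]
After 6 (swap(0, 5)): [A, E, B, C, D, F]
After 7 (swap(4, 0)): [D, E, B, C, A, F]
After 8 (swap(1, 2)): [D, B, E, C, A, F]
After 9 (swap(2, 5)): [D, B, F, C, A, E]
After 10 (rotate_left(0, 4, k=2)): [F, C, A, D, B, E]
After 11 (swap(0, 2)): [A, C, F, D, B, E]
After 12 (swap(4, 1)): [A, B, F, D, C, E]
After 13 (swap(5, 2)): [A, B, E, D, C, F]
After 14 (swap(2, 4)): [A, B, C, D, E, F]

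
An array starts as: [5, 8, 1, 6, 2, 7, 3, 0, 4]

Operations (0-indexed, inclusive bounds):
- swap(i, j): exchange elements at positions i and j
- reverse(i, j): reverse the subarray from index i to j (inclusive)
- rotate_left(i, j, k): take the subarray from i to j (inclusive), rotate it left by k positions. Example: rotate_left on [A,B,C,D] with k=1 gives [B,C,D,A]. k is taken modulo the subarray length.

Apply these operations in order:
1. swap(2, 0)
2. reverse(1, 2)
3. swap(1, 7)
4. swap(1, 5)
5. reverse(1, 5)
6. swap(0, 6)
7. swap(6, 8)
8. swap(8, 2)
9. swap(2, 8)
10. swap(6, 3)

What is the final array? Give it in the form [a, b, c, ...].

Answer: [3, 0, 2, 4, 8, 7, 6, 5, 1]

Derivation:
After 1 (swap(2, 0)): [1, 8, 5, 6, 2, 7, 3, 0, 4]
After 2 (reverse(1, 2)): [1, 5, 8, 6, 2, 7, 3, 0, 4]
After 3 (swap(1, 7)): [1, 0, 8, 6, 2, 7, 3, 5, 4]
After 4 (swap(1, 5)): [1, 7, 8, 6, 2, 0, 3, 5, 4]
After 5 (reverse(1, 5)): [1, 0, 2, 6, 8, 7, 3, 5, 4]
After 6 (swap(0, 6)): [3, 0, 2, 6, 8, 7, 1, 5, 4]
After 7 (swap(6, 8)): [3, 0, 2, 6, 8, 7, 4, 5, 1]
After 8 (swap(8, 2)): [3, 0, 1, 6, 8, 7, 4, 5, 2]
After 9 (swap(2, 8)): [3, 0, 2, 6, 8, 7, 4, 5, 1]
After 10 (swap(6, 3)): [3, 0, 2, 4, 8, 7, 6, 5, 1]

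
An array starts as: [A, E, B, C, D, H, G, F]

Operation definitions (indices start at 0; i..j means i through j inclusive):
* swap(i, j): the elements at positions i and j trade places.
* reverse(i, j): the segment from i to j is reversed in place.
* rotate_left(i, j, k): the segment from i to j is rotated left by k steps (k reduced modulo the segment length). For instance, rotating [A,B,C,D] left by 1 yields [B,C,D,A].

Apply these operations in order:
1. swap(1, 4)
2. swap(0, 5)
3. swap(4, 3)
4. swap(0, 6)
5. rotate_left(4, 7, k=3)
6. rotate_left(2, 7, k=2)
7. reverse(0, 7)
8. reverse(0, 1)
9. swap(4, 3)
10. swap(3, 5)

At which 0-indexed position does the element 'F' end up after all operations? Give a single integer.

After 1 (swap(1, 4)): [A, D, B, C, E, H, G, F]
After 2 (swap(0, 5)): [H, D, B, C, E, A, G, F]
After 3 (swap(4, 3)): [H, D, B, E, C, A, G, F]
After 4 (swap(0, 6)): [G, D, B, E, C, A, H, F]
After 5 (rotate_left(4, 7, k=3)): [G, D, B, E, F, C, A, H]
After 6 (rotate_left(2, 7, k=2)): [G, D, F, C, A, H, B, E]
After 7 (reverse(0, 7)): [E, B, H, A, C, F, D, G]
After 8 (reverse(0, 1)): [B, E, H, A, C, F, D, G]
After 9 (swap(4, 3)): [B, E, H, C, A, F, D, G]
After 10 (swap(3, 5)): [B, E, H, F, A, C, D, G]

Answer: 3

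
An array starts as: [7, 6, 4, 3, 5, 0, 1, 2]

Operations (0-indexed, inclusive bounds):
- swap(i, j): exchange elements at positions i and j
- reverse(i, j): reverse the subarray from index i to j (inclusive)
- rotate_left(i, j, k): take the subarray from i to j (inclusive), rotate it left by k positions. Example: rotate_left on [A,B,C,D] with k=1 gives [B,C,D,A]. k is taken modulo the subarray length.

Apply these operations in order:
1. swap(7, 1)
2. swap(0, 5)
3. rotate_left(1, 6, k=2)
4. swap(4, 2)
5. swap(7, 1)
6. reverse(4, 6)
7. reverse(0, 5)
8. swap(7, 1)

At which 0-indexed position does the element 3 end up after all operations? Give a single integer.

Answer: 1

Derivation:
After 1 (swap(7, 1)): [7, 2, 4, 3, 5, 0, 1, 6]
After 2 (swap(0, 5)): [0, 2, 4, 3, 5, 7, 1, 6]
After 3 (rotate_left(1, 6, k=2)): [0, 3, 5, 7, 1, 2, 4, 6]
After 4 (swap(4, 2)): [0, 3, 1, 7, 5, 2, 4, 6]
After 5 (swap(7, 1)): [0, 6, 1, 7, 5, 2, 4, 3]
After 6 (reverse(4, 6)): [0, 6, 1, 7, 4, 2, 5, 3]
After 7 (reverse(0, 5)): [2, 4, 7, 1, 6, 0, 5, 3]
After 8 (swap(7, 1)): [2, 3, 7, 1, 6, 0, 5, 4]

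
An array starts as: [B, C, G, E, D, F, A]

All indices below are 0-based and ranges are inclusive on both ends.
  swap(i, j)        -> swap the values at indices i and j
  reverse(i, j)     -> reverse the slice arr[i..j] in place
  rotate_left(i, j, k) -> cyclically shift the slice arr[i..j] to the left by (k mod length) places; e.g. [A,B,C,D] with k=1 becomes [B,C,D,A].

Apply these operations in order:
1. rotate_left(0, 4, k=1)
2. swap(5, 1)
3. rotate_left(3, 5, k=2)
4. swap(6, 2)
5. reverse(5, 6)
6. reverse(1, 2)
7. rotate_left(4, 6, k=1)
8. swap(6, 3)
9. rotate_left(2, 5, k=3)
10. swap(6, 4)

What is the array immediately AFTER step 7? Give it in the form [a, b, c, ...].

Answer: [C, A, F, G, E, B, D]

Derivation:
After 1 (rotate_left(0, 4, k=1)): [C, G, E, D, B, F, A]
After 2 (swap(5, 1)): [C, F, E, D, B, G, A]
After 3 (rotate_left(3, 5, k=2)): [C, F, E, G, D, B, A]
After 4 (swap(6, 2)): [C, F, A, G, D, B, E]
After 5 (reverse(5, 6)): [C, F, A, G, D, E, B]
After 6 (reverse(1, 2)): [C, A, F, G, D, E, B]
After 7 (rotate_left(4, 6, k=1)): [C, A, F, G, E, B, D]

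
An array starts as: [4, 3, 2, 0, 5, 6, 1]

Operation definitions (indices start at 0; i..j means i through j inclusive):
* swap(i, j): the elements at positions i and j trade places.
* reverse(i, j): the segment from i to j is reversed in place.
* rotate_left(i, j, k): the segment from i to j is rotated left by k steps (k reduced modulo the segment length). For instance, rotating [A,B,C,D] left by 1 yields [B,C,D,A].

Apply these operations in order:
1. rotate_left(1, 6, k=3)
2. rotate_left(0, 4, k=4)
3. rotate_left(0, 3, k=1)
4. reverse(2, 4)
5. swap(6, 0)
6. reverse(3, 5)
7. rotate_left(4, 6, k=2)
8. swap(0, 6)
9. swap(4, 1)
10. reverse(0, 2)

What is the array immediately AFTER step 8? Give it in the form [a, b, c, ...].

After 1 (rotate_left(1, 6, k=3)): [4, 5, 6, 1, 3, 2, 0]
After 2 (rotate_left(0, 4, k=4)): [3, 4, 5, 6, 1, 2, 0]
After 3 (rotate_left(0, 3, k=1)): [4, 5, 6, 3, 1, 2, 0]
After 4 (reverse(2, 4)): [4, 5, 1, 3, 6, 2, 0]
After 5 (swap(6, 0)): [0, 5, 1, 3, 6, 2, 4]
After 6 (reverse(3, 5)): [0, 5, 1, 2, 6, 3, 4]
After 7 (rotate_left(4, 6, k=2)): [0, 5, 1, 2, 4, 6, 3]
After 8 (swap(0, 6)): [3, 5, 1, 2, 4, 6, 0]

Answer: [3, 5, 1, 2, 4, 6, 0]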